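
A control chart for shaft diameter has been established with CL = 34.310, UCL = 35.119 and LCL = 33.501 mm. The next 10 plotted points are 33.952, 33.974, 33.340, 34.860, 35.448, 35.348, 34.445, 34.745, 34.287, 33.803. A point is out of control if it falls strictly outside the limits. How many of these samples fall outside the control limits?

3

Compare each point to [33.501, 35.119]: sample 3 = 33.340 < LCL; sample 5 = 35.448 > UCL; sample 6 = 35.348 > UCL.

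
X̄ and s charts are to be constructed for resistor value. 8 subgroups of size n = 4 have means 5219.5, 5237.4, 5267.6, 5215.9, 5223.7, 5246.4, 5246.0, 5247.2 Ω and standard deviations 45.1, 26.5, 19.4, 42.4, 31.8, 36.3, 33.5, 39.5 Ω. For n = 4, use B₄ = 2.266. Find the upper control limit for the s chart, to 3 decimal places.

77.752

s̄ = (45.1 + 26.5 + 19.4 + 42.4 + 31.8 + 36.3 + 33.5 + 39.5) / 8 = 34.3125
UCL_s = B₄·s̄ = 2.266 × 34.3125 = 77.7521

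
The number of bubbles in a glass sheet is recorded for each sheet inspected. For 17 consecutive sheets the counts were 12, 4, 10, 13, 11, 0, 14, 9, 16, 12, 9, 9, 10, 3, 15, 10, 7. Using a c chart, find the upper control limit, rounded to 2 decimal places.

18.96

c̄ = (12 + 4 + 10 + 13 + 11 + 0 + 14 + 9 + 16 + 12 + 9 + 9 + 10 + 3 + 15 + 10 + 7) / 17 = 164 / 17 = 9.6471
UCL = c̄ + 3√c̄ = 9.6471 + 3 × √9.6471 = 9.6471 + 3 × 3.1060 = 18.9650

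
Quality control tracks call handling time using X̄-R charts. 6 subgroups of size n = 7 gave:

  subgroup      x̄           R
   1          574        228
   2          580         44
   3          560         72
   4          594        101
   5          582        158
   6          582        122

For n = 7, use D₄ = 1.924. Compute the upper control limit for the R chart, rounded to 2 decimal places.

232.48

R̄ = (228 + 44 + 72 + 101 + 158 + 122) / 6 = 725.0000 / 6 = 120.8333
UCL_R = D₄·R̄ = 1.924 × 120.8333 = 232.4833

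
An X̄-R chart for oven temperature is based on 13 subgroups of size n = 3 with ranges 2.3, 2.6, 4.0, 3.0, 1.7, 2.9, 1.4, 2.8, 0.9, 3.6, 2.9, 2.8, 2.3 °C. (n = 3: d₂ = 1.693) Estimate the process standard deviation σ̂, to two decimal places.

1.51

R̄ = (2.3 + 2.6 + 4.0 + 3.0 + 1.7 + 2.9 + 1.4 + 2.8 + 0.9 + 3.6 + 2.9 + 2.8 + 2.3) / 13 = 2.5538
σ̂ = R̄ / d₂ = 2.5538 / 1.693 = 1.5085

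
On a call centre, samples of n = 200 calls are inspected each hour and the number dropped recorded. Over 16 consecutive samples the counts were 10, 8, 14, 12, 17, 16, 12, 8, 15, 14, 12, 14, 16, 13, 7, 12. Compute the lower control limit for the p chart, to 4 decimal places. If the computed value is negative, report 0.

0.0112

p̄ = Σdᵢ / (k·n) = 200 / (16 × 200) = 0.06250
LCL = p̄ − 3·√(p̄(1−p̄)/n) = 0.06250 − 3 × 0.01712 = 0.01115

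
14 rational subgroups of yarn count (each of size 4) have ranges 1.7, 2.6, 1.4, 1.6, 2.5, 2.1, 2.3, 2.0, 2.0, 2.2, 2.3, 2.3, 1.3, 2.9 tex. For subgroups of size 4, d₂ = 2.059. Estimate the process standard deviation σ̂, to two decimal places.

1.01

R̄ = (1.7 + 2.6 + 1.4 + 1.6 + 2.5 + 2.1 + 2.3 + 2.0 + 2.0 + 2.2 + 2.3 + 2.3 + 1.3 + 2.9) / 14 = 2.0857
σ̂ = R̄ / d₂ = 2.0857 / 2.059 = 1.0130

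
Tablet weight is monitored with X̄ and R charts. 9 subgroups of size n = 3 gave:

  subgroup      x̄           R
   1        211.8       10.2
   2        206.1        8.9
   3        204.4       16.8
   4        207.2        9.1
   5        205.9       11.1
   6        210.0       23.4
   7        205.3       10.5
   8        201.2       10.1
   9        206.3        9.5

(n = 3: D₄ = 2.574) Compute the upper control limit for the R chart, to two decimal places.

R̄ = (10.2 + 8.9 + 16.8 + 9.1 + 11.1 + 23.4 + 10.5 + 10.1 + 9.5) / 9 = 109.6000 / 9 = 12.1778
UCL_R = D₄·R̄ = 2.574 × 12.1778 = 31.3456

31.35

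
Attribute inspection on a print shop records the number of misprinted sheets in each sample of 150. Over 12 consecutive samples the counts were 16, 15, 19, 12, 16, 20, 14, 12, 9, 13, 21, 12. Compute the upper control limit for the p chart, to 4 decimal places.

0.1727

p̄ = Σdᵢ / (k·n) = 179 / (12 × 150) = 0.09944
UCL = p̄ + 3·√(p̄(1−p̄)/n) = 0.09944 + 3 × √(0.09944×0.90056/150) = 0.09944 + 3 × 0.02443 = 0.17275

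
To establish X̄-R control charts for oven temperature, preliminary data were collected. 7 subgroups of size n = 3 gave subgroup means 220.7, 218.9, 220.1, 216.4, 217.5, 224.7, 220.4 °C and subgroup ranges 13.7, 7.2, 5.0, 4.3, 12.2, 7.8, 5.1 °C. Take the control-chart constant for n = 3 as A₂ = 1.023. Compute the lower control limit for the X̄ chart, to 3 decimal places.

X̄̄ = (220.7 + 218.9 + 220.1 + 216.4 + 217.5 + 224.7 + 220.4) / 7 = 1538.7000 / 7 = 219.8143
R̄ = (13.7 + 7.2 + 5.0 + 4.3 + 12.2 + 7.8 + 5.1) / 7 = 55.3000 / 7 = 7.9000
LCL = X̄̄ − A₂·R̄ = 219.8143 − 1.023 × 7.9000 = 211.7326

211.733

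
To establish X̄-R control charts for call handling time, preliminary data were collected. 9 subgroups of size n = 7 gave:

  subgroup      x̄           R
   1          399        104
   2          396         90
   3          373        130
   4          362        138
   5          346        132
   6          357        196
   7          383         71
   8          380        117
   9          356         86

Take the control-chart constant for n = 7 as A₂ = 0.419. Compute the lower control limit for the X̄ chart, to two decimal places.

X̄̄ = (399 + 396 + 373 + 362 + 346 + 357 + 383 + 380 + 356) / 9 = 3352.0000 / 9 = 372.4444
R̄ = (104 + 90 + 130 + 138 + 132 + 196 + 71 + 117 + 86) / 9 = 1064.0000 / 9 = 118.2222
LCL = X̄̄ − A₂·R̄ = 372.4444 − 0.419 × 118.2222 = 322.9093

322.91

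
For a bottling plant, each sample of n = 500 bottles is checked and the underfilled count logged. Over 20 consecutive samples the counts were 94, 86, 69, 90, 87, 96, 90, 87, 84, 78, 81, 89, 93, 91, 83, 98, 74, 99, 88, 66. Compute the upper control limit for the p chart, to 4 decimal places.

0.2230

p̄ = Σdᵢ / (k·n) = 1723 / (20 × 500) = 0.17230
UCL = p̄ + 3·√(p̄(1−p̄)/n) = 0.17230 + 3 × √(0.17230×0.82770/500) = 0.17230 + 3 × 0.01689 = 0.22297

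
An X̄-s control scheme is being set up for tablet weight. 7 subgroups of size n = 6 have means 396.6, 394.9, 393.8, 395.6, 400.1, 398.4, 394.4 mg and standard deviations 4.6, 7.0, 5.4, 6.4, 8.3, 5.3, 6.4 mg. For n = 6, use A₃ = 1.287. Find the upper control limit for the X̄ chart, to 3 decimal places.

X̄̄ = (396.6 + 394.9 + 393.8 + 395.6 + 400.1 + 398.4 + 394.4) / 7 = 396.2571
s̄ = (4.6 + 7.0 + 5.4 + 6.4 + 8.3 + 5.3 + 6.4) / 7 = 6.2000
UCL = X̄̄ + A₃·s̄ = 396.2571 + 1.287 × 6.2000 = 404.2365

404.237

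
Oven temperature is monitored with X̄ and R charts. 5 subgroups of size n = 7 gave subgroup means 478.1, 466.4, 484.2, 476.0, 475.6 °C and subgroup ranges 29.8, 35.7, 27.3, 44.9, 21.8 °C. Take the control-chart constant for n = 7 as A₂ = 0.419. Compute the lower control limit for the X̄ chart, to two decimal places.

X̄̄ = (478.1 + 466.4 + 484.2 + 476.0 + 475.6) / 5 = 2380.3000 / 5 = 476.0600
R̄ = (29.8 + 35.7 + 27.3 + 44.9 + 21.8) / 5 = 159.5000 / 5 = 31.9000
LCL = X̄̄ − A₂·R̄ = 476.0600 − 0.419 × 31.9000 = 462.6939

462.69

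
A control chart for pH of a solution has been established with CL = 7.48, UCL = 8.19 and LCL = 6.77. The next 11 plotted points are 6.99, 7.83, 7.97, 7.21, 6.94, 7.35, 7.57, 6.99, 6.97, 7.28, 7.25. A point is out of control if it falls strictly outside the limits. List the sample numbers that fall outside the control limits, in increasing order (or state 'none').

none

All 11 points lie within [6.77, 8.19].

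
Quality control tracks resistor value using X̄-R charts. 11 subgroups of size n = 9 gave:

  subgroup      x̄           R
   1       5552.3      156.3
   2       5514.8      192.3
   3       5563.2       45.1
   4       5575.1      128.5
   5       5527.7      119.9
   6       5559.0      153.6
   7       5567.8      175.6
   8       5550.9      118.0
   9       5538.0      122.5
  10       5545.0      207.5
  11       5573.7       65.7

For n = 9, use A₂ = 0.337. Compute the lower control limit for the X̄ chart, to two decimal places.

X̄̄ = (5552.3 + 5514.8 + 5563.2 + 5575.1 + 5527.7 + 5559.0 + 5567.8 + 5550.9 + 5538.0 + 5545.0 + 5573.7) / 11 = 61067.5000 / 11 = 5551.5909
R̄ = (156.3 + 192.3 + 45.1 + 128.5 + 119.9 + 153.6 + 175.6 + 118.0 + 122.5 + 207.5 + 65.7) / 11 = 1485.0000 / 11 = 135.0000
LCL = X̄̄ − A₂·R̄ = 5551.5909 − 0.337 × 135.0000 = 5506.0959

5506.10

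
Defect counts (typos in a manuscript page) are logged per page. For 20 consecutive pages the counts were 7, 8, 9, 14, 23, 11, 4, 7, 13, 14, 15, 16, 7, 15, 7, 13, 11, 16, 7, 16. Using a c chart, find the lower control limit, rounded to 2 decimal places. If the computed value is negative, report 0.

1.41

c̄ = (7 + 8 + 9 + 14 + 23 + 11 + 4 + 7 + 13 + 14 + 15 + 16 + 7 + 15 + 7 + 13 + 11 + 16 + 7 + 16) / 20 = 233 / 20 = 11.6500
LCL = c̄ − 3√c̄ = 11.6500 − 3 × 3.4132 = 1.4104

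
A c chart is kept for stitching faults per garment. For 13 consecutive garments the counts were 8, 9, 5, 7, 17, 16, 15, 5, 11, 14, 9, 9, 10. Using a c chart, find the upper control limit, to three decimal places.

c̄ = (8 + 9 + 5 + 7 + 17 + 16 + 15 + 5 + 11 + 14 + 9 + 9 + 10) / 13 = 135 / 13 = 10.3846
UCL = c̄ + 3√c̄ = 10.3846 + 3 × √10.3846 = 10.3846 + 3 × 3.2225 = 20.0522

20.052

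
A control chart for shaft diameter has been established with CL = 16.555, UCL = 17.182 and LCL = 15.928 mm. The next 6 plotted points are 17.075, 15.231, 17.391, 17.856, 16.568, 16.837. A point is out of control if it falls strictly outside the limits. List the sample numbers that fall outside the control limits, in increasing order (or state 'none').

2, 3, 4

Compare each point to [15.928, 17.182]: sample 2 = 15.231 < LCL; sample 3 = 17.391 > UCL; sample 4 = 17.856 > UCL.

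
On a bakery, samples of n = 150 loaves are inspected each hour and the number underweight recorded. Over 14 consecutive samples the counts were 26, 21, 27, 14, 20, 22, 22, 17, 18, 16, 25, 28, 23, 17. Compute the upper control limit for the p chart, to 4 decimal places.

p̄ = Σdᵢ / (k·n) = 296 / (14 × 150) = 0.14095
UCL = p̄ + 3·√(p̄(1−p̄)/n) = 0.14095 + 3 × √(0.14095×0.85905/150) = 0.14095 + 3 × 0.02841 = 0.22619

0.2262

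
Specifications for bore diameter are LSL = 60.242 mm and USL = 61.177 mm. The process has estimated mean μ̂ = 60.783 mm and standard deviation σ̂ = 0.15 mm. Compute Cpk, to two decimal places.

Cpu = (USL − μ̂) / (3σ̂) = (61.177 − 60.783) / (3 × 0.15) = 0.8756; Cpl = (μ̂ − LSL) / (3σ̂) = (60.783 − 60.242) / (3 × 0.15) = 1.2022; Cpk = min(Cpu, Cpl) = 0.8756

0.88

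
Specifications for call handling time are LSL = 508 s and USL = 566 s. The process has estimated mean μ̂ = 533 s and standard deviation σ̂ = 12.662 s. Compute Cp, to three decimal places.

0.763

Cp = (USL − LSL) / (6σ̂) = (566 − 508) / (6 × 12.662) = 58.0000 / 75.9720 = 0.7634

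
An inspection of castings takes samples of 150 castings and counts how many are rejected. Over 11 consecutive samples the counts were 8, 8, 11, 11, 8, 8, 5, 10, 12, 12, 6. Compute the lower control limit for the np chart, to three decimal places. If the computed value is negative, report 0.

p̄ = Σdᵢ / (k·n) = 99 / (11 × 150) = 0.06000
LCL = np̄ − 3·√(np̄(1−p̄)) = 9.0000 − 3 × 2.9086 = 0.2742

0.274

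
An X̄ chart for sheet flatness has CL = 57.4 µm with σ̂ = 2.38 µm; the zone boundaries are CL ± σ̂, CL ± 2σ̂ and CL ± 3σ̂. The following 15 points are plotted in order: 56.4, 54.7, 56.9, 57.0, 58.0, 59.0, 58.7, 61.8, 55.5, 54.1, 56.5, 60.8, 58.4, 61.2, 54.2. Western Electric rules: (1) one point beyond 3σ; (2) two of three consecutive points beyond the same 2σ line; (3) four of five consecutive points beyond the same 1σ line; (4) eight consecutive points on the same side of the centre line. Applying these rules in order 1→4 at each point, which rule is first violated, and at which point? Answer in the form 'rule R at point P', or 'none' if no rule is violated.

Zone of each point (C = within 1σ̂, B = 1σ̂–2σ̂, A = 2σ̂–3σ̂, * = beyond 3σ̂; sign = side of CL): 1:-C, 2:-B, 3:-C, 4:-C, 5:+C, 6:+C, 7:+C, 8:+B, 9:-C, 10:-B, 11:-C, 12:+B, 13:+C, 14:+B, 15:-B
No rule fires across all 15 points.

none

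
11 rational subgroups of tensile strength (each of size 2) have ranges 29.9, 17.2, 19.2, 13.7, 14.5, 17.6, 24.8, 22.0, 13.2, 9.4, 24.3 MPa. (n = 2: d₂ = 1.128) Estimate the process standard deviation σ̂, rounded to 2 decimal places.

R̄ = (29.9 + 17.2 + 19.2 + 13.7 + 14.5 + 17.6 + 24.8 + 22.0 + 13.2 + 9.4 + 24.3) / 11 = 18.7091
σ̂ = R̄ / d₂ = 18.7091 / 1.128 = 16.5861

16.59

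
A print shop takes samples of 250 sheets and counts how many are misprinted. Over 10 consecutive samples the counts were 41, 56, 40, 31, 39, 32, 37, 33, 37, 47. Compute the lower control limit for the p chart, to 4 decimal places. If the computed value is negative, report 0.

0.0881

p̄ = Σdᵢ / (k·n) = 393 / (10 × 250) = 0.15720
LCL = p̄ − 3·√(p̄(1−p̄)/n) = 0.15720 − 3 × 0.02302 = 0.08814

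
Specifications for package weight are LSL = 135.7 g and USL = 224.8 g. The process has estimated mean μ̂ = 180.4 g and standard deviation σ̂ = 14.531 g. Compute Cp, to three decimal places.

Cp = (USL − LSL) / (6σ̂) = (224.8 − 135.7) / (6 × 14.531) = 89.1000 / 87.1860 = 1.0220

1.022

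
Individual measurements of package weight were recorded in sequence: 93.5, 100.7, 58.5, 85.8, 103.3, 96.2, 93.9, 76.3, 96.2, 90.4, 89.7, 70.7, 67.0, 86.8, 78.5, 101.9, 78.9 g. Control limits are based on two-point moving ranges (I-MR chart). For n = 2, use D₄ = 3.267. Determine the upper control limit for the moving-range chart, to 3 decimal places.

49.985

Moving ranges: 7.2, 42.2, 27.3, 17.5, 7.1, 2.3, 17.6, 19.9, 5.8, 0.7, 19.0, 3.7, 19.8, 8.3, 23.4, 23.0; M̄R̄ = 244.8000 / 16 = 15.3000
UCL_MR = D₄·M̄R̄ = 3.267 × 15.3000 = 49.9851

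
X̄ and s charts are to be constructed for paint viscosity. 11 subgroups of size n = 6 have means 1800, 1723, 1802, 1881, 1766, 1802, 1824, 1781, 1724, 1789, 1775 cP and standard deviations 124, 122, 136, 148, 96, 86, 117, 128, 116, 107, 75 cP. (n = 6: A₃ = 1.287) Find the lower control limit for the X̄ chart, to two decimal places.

X̄̄ = (1800 + 1723 + 1802 + 1881 + 1766 + 1802 + 1824 + 1781 + 1724 + 1789 + 1775) / 11 = 1787.9091
s̄ = (124 + 122 + 136 + 148 + 96 + 86 + 117 + 128 + 116 + 107 + 75) / 11 = 114.0909
LCL = X̄̄ − A₃·s̄ = 1787.9091 − 1.287 × 114.0909 = 1641.0741

1641.07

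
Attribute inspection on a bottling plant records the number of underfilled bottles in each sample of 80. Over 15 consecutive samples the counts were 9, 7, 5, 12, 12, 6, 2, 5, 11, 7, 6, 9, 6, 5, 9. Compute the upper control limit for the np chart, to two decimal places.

15.17

p̄ = Σdᵢ / (k·n) = 111 / (15 × 80) = 0.09250
UCL = np̄ + 3·√(np̄(1−p̄)) = 7.4000 + 3 × √(7.4000×0.90750) = 7.4000 + 3 × 2.5914 = 15.1743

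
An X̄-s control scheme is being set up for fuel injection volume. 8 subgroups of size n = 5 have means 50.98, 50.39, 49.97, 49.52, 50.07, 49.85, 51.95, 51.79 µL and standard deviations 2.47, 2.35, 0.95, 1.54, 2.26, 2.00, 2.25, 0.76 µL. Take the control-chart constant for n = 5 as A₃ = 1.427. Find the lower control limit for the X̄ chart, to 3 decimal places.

47.964

X̄̄ = (50.98 + 50.39 + 49.97 + 49.52 + 50.07 + 49.85 + 51.95 + 51.79) / 8 = 50.5650
s̄ = (2.47 + 2.35 + 0.95 + 1.54 + 2.26 + 2.00 + 2.25 + 0.76) / 8 = 1.8225
LCL = X̄̄ − A₃·s̄ = 50.5650 − 1.427 × 1.8225 = 47.9643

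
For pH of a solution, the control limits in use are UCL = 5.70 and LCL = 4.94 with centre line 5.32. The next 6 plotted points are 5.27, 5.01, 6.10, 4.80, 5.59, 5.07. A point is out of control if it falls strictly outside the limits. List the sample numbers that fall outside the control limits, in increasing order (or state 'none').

Compare each point to [4.94, 5.70]: sample 3 = 6.10 > UCL; sample 4 = 4.80 < LCL.

3, 4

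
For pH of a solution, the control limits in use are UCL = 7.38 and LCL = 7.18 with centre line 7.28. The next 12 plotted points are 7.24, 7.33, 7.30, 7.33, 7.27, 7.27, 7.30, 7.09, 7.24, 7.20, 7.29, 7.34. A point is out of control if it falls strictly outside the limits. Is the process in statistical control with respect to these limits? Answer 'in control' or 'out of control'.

Compare each point to [7.18, 7.38]: sample 8 = 7.09 < LCL.

out of control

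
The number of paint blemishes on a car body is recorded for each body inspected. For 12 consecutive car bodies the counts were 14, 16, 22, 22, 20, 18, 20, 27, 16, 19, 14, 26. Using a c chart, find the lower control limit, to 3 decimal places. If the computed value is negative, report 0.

c̄ = (14 + 16 + 22 + 22 + 20 + 18 + 20 + 27 + 16 + 19 + 14 + 26) / 12 = 234 / 12 = 19.5000
LCL = c̄ − 3√c̄ = 19.5000 − 3 × 4.4159 = 6.2524

6.252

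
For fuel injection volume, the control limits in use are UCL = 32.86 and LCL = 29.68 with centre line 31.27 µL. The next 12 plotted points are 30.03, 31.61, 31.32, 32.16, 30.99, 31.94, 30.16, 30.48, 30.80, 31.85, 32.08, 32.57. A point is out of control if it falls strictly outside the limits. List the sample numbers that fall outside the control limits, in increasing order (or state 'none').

All 12 points lie within [29.68, 32.86].

none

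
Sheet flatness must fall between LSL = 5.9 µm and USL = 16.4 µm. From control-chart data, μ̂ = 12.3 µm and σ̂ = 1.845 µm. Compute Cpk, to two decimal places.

Cpu = (USL − μ̂) / (3σ̂) = (16.4 − 12.3) / (3 × 1.845) = 0.7407; Cpl = (μ̂ − LSL) / (3σ̂) = (12.3 − 5.9) / (3 × 1.845) = 1.1563; Cpk = min(Cpu, Cpl) = 0.7407

0.74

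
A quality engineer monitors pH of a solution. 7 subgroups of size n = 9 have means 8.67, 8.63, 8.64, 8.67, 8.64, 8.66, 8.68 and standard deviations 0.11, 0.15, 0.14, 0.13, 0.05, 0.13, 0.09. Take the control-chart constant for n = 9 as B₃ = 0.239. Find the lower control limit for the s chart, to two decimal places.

s̄ = (0.11 + 0.15 + 0.14 + 0.13 + 0.05 + 0.13 + 0.09) / 7 = 0.1143
LCL_s = B₃·s̄ = 0.239 × 0.1143 = 0.0273

0.03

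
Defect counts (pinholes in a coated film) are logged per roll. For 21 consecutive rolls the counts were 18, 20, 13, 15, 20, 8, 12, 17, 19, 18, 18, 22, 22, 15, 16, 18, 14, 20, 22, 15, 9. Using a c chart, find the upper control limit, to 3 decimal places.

28.979

c̄ = (18 + 20 + 13 + 15 + 20 + 8 + 12 + 17 + 19 + 18 + 18 + 22 + 22 + 15 + 16 + 18 + 14 + 20 + 22 + 15 + 9) / 21 = 351 / 21 = 16.7143
UCL = c̄ + 3√c̄ = 16.7143 + 3 × √16.7143 = 16.7143 + 3 × 4.0883 = 28.9792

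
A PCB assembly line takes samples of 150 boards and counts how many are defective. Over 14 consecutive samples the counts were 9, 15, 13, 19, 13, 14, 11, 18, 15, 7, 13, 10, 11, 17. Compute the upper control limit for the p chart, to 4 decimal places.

p̄ = Σdᵢ / (k·n) = 185 / (14 × 150) = 0.08810
UCL = p̄ + 3·√(p̄(1−p̄)/n) = 0.08810 + 3 × √(0.08810×0.91190/150) = 0.08810 + 3 × 0.02314 = 0.15752

0.1575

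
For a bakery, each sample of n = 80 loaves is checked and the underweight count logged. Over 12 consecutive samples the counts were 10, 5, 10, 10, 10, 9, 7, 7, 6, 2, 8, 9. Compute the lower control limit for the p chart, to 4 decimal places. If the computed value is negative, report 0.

p̄ = Σdᵢ / (k·n) = 93 / (12 × 80) = 0.09688
LCL = p̄ − 3·√(p̄(1−p̄)/n) = 0.09688 − 3 × 0.03307 = -0.00234 → 0 (negative, so LCL = 0)

0.0000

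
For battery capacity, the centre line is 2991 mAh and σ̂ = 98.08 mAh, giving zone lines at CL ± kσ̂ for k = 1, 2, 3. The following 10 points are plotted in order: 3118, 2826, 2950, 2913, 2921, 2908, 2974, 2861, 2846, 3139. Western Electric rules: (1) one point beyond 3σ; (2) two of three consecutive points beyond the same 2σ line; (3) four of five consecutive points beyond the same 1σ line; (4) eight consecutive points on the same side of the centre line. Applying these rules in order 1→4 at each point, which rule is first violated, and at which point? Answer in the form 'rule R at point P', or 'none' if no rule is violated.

rule 4 at point 9

Zone of each point (C = within 1σ̂, B = 1σ̂–2σ̂, A = 2σ̂–3σ̂, * = beyond 3σ̂; sign = side of CL): 1:+B, 2:-B, 3:-C, 4:-C, 5:-C, 6:-C, 7:-C, 8:-B, 9:-B, 10:+B
Rule 4 (eight consecutive points on the same side of the centre line) is satisfied at point 9.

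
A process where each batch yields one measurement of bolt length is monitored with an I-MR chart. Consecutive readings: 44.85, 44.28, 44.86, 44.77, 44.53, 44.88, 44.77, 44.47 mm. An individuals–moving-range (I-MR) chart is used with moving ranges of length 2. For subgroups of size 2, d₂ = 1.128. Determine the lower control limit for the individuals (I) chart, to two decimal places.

X̄ = (44.85 + 44.28 + 44.86 + 44.77 + 44.53 + 44.88 + 44.77 + 44.47) / 8 = 44.6763
Moving ranges: 0.57, 0.58, 0.09, 0.24, 0.35, 0.11, 0.30; M̄R̄ = 2.2400 / 7 = 0.3200
LCL = X̄ − 3·M̄R̄/d₂ = 44.6763 − 3 × 0.3200 / 1.128 = 43.8252

43.83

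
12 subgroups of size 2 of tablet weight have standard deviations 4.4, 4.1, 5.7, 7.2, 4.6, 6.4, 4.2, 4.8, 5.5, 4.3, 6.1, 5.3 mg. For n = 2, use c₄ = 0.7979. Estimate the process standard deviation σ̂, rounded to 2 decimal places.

s̄ = (4.4 + 4.1 + 5.7 + 7.2 + 4.6 + 6.4 + 4.2 + 4.8 + 5.5 + 4.3 + 6.1 + 5.3) / 12 = 5.2167
σ̂ = s̄ / c₄ = 5.2167 / 0.7979 = 6.5380

6.54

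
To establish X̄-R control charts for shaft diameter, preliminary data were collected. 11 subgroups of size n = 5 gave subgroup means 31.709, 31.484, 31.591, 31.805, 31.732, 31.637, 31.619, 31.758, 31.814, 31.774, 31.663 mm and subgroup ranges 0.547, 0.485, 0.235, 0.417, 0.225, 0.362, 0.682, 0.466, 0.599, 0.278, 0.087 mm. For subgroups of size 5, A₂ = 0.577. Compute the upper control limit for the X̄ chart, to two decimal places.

X̄̄ = (31.709 + 31.484 + 31.591 + 31.805 + 31.732 + 31.637 + 31.619 + 31.758 + 31.814 + 31.774 + 31.663) / 11 = 348.5860 / 11 = 31.6896
R̄ = (0.547 + 0.485 + 0.235 + 0.417 + 0.225 + 0.362 + 0.682 + 0.466 + 0.599 + 0.278 + 0.087) / 11 = 4.3830 / 11 = 0.3985
UCL = X̄̄ + A₂·R̄ = 31.6896 + 0.577 × 0.3985 = 31.9195

31.92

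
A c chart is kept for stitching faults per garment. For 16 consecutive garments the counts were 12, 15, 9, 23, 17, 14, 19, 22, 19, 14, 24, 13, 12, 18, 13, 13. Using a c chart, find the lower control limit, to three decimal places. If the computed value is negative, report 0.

c̄ = (12 + 15 + 9 + 23 + 17 + 14 + 19 + 22 + 19 + 14 + 24 + 13 + 12 + 18 + 13 + 13) / 16 = 257 / 16 = 16.0625
LCL = c̄ − 3√c̄ = 16.0625 − 3 × 4.0078 = 4.0391

4.039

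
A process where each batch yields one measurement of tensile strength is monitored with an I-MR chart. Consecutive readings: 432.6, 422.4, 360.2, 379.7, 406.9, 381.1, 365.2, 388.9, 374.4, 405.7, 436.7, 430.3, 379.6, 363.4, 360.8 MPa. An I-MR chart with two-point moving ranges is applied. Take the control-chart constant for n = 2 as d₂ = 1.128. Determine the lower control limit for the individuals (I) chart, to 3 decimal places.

328.469

X̄ = (432.6 + 422.4 + 360.2 + 379.7 + 406.9 + 381.1 + 365.2 + 388.9 + 374.4 + 405.7 + 436.7 + 430.3 + 379.6 + 363.4 + 360.8) / 15 = 392.5267
Moving ranges: 10.2, 62.2, 19.5, 27.2, 25.8, 15.9, 23.7, 14.5, 31.3, 31.0, 6.4, 50.7, 16.2, 2.6; M̄R̄ = 337.2000 / 14 = 24.0857
LCL = X̄ − 3·M̄R̄/d₂ = 392.5267 − 3 × 24.0857 / 1.128 = 328.4689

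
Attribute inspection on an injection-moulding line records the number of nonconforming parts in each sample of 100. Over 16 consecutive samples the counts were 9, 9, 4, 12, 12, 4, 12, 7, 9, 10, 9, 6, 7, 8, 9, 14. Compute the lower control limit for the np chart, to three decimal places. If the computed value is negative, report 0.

0.308

p̄ = Σdᵢ / (k·n) = 141 / (16 × 100) = 0.08812
LCL = np̄ − 3·√(np̄(1−p̄)) = 8.8125 − 3 × 2.8348 = 0.3082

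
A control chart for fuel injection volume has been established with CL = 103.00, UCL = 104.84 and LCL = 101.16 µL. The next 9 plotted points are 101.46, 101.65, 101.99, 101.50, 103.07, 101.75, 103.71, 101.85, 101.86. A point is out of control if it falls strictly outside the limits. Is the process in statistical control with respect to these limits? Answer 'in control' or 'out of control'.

in control

All 9 points lie within [101.16, 104.84].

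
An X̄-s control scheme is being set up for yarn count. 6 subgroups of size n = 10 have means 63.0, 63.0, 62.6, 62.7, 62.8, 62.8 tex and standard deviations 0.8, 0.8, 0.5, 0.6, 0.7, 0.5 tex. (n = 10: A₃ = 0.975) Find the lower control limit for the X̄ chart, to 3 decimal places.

X̄̄ = (63.0 + 63.0 + 62.6 + 62.7 + 62.8 + 62.8) / 6 = 62.8167
s̄ = (0.8 + 0.8 + 0.5 + 0.6 + 0.7 + 0.5) / 6 = 0.6500
LCL = X̄̄ − A₃·s̄ = 62.8167 − 0.975 × 0.6500 = 62.1829

62.183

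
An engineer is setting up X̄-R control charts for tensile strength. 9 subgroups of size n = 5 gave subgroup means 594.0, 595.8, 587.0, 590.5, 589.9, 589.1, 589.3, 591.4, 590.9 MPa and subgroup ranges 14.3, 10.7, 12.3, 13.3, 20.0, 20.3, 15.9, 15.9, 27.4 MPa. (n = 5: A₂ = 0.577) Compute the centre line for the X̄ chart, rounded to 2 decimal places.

X̄̄ = (594.0 + 595.8 + 587.0 + 590.5 + 589.9 + 589.1 + 589.3 + 591.4 + 590.9) / 9 = 5317.9000 / 9 = 590.8778
CL = X̄̄ = 590.8778

590.88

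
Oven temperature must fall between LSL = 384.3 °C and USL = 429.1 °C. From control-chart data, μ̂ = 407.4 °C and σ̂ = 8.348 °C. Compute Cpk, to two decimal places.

Cpu = (USL − μ̂) / (3σ̂) = (429.1 − 407.4) / (3 × 8.348) = 0.8665; Cpl = (μ̂ − LSL) / (3σ̂) = (407.4 − 384.3) / (3 × 8.348) = 0.9224; Cpk = min(Cpu, Cpl) = 0.8665

0.87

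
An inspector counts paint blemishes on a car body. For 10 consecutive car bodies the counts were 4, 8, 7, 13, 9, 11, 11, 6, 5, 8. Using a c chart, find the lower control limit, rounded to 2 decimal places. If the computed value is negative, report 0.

0.00

c̄ = (4 + 8 + 7 + 13 + 9 + 11 + 11 + 6 + 5 + 8) / 10 = 82 / 10 = 8.2000
LCL = c̄ − 3√c̄ = 8.2000 − 3 × 2.8636 = -0.3907 → 0 (cannot be negative)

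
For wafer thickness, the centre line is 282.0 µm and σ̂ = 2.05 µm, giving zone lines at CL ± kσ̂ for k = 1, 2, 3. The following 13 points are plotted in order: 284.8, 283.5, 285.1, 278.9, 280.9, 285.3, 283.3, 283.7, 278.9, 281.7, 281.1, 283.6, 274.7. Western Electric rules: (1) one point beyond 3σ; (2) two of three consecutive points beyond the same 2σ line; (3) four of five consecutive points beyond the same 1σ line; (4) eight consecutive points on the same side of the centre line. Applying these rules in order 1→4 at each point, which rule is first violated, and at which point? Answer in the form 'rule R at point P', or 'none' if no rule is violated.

Zone of each point (C = within 1σ̂, B = 1σ̂–2σ̂, A = 2σ̂–3σ̂, * = beyond 3σ̂; sign = side of CL): 1:+B, 2:+C, 3:+B, 4:-B, 5:-C, 6:+B, 7:+C, 8:+C, 9:-B, 10:-C, 11:-C, 12:+C, 13:-*
Rule 1 (one point beyond the 3σ limits) is satisfied at point 13.

rule 1 at point 13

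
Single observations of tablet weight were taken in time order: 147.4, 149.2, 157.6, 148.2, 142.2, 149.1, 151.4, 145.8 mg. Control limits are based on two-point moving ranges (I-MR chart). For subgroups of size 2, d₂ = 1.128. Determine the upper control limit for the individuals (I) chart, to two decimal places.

164.21

X̄ = (147.4 + 149.2 + 157.6 + 148.2 + 142.2 + 149.1 + 151.4 + 145.8) / 8 = 148.8625
Moving ranges: 1.8, 8.4, 9.4, 6.0, 6.9, 2.3, 5.6; M̄R̄ = 40.4000 / 7 = 5.7714
UCL = X̄ + 3·M̄R̄/d₂ = 148.8625 + 3 × 5.7714 / 1.128 = 164.2120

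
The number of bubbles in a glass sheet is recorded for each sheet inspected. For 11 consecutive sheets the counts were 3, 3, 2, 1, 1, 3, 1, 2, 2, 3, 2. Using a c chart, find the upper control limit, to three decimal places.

6.429

c̄ = (3 + 3 + 2 + 1 + 1 + 3 + 1 + 2 + 2 + 3 + 2) / 11 = 23 / 11 = 2.0909
UCL = c̄ + 3√c̄ = 2.0909 + 3 × √2.0909 = 2.0909 + 3 × 1.4460 = 6.4289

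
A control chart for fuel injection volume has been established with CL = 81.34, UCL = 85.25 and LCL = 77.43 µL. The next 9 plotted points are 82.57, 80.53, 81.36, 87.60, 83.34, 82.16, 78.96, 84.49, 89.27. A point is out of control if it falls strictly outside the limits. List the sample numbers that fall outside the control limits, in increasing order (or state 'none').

Compare each point to [77.43, 85.25]: sample 4 = 87.60 > UCL; sample 9 = 89.27 > UCL.

4, 9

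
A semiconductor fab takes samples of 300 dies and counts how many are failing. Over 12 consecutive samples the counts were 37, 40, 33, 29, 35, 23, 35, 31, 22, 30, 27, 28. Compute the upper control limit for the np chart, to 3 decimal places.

46.612

p̄ = Σdᵢ / (k·n) = 370 / (12 × 300) = 0.10278
UCL = np̄ + 3·√(np̄(1−p̄)) = 30.8333 + 3 × √(30.8333×0.89722) = 30.8333 + 3 × 5.2597 = 46.6124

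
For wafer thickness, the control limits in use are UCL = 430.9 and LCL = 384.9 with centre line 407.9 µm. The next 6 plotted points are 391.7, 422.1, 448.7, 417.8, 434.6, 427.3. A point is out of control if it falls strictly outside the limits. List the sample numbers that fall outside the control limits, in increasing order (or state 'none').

Compare each point to [384.9, 430.9]: sample 3 = 448.7 > UCL; sample 5 = 434.6 > UCL.

3, 5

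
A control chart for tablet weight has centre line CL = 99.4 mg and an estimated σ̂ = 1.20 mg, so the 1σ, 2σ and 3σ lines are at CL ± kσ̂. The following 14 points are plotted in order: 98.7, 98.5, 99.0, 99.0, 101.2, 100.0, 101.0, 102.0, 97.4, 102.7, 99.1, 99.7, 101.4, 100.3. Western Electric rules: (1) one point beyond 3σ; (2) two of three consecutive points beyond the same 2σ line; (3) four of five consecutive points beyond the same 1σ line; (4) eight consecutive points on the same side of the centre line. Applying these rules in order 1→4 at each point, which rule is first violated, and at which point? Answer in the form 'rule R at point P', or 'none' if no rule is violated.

Zone of each point (C = within 1σ̂, B = 1σ̂–2σ̂, A = 2σ̂–3σ̂, * = beyond 3σ̂; sign = side of CL): 1:-C, 2:-C, 3:-C, 4:-C, 5:+B, 6:+C, 7:+B, 8:+A, 9:-B, 10:+A, 11:-C, 12:+C, 13:+B, 14:+C
Rule 2 (two of three consecutive points beyond the same 2σ limit) is satisfied at point 10.

rule 2 at point 10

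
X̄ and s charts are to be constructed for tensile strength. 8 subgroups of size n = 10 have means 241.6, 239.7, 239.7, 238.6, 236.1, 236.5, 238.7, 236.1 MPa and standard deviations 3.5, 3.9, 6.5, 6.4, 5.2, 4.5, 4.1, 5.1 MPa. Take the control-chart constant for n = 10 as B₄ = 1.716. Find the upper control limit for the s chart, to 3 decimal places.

8.408

s̄ = (3.5 + 3.9 + 6.5 + 6.4 + 5.2 + 4.5 + 4.1 + 5.1) / 8 = 4.9000
UCL_s = B₄·s̄ = 1.716 × 4.9000 = 8.4084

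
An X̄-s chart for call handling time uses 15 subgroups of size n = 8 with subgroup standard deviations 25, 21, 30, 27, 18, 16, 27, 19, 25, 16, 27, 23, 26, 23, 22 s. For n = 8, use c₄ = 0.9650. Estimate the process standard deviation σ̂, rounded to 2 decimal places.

23.83

s̄ = (25 + 21 + 30 + 27 + 18 + 16 + 27 + 19 + 25 + 16 + 27 + 23 + 26 + 23 + 22) / 15 = 23.0000
σ̂ = s̄ / c₄ = 23.0000 / 0.9650 = 23.8342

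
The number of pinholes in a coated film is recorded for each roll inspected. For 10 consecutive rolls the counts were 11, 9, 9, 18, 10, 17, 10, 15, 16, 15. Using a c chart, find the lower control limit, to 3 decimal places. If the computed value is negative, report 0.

2.183

c̄ = (11 + 9 + 9 + 18 + 10 + 17 + 10 + 15 + 16 + 15) / 10 = 130 / 10 = 13.0000
LCL = c̄ − 3√c̄ = 13.0000 − 3 × 3.6056 = 2.1833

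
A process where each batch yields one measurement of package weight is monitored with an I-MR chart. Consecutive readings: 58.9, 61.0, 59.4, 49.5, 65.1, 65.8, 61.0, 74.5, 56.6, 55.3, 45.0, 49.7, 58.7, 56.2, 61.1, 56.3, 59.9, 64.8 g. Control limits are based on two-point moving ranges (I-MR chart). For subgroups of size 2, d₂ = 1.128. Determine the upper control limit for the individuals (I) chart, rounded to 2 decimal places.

X̄ = (58.9 + 61.0 + 59.4 + 49.5 + 65.1 + 65.8 + 61.0 + 74.5 + 56.6 + 55.3 + 45.0 + 49.7 + 58.7 + 56.2 + 61.1 + 56.3 + 59.9 + 64.8) / 18 = 58.8222
Moving ranges: 2.1, 1.6, 9.9, 15.6, 0.7, 4.8, 13.5, 17.9, 1.3, 10.3, 4.7, 9.0, 2.5, 4.9, 4.8, 3.6, 4.9; M̄R̄ = 112.1000 / 17 = 6.5941
UCL = X̄ + 3·M̄R̄/d₂ = 58.8222 + 3 × 6.5941 / 1.128 = 76.3598

76.36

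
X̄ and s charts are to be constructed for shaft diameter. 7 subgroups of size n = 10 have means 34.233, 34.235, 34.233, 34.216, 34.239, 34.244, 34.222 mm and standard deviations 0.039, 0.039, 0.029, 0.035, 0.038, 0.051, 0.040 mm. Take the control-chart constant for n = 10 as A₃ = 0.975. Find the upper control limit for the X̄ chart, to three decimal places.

X̄̄ = (34.233 + 34.235 + 34.233 + 34.216 + 34.239 + 34.244 + 34.222) / 7 = 34.2317
s̄ = (0.039 + 0.039 + 0.029 + 0.035 + 0.038 + 0.051 + 0.040) / 7 = 0.0387
UCL = X̄̄ + A₃·s̄ = 34.2317 + 0.975 × 0.0387 = 34.2695

34.269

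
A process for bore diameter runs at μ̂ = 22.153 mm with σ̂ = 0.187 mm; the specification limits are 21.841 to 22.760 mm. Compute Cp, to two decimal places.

0.82

Cp = (USL − LSL) / (6σ̂) = (22.760 − 21.841) / (6 × 0.187) = 0.9190 / 1.1220 = 0.8191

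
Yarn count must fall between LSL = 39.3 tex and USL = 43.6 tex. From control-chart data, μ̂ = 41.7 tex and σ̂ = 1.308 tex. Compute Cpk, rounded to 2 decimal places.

0.48

Cpu = (USL − μ̂) / (3σ̂) = (43.6 − 41.7) / (3 × 1.308) = 0.4842; Cpl = (μ̂ − LSL) / (3σ̂) = (41.7 − 39.3) / (3 × 1.308) = 0.6116; Cpk = min(Cpu, Cpl) = 0.4842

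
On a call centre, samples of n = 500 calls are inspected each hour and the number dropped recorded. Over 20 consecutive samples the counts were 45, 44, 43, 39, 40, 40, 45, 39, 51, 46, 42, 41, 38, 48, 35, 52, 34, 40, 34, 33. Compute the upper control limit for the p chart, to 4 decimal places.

p̄ = Σdᵢ / (k·n) = 829 / (20 × 500) = 0.08290
UCL = p̄ + 3·√(p̄(1−p̄)/n) = 0.08290 + 3 × √(0.08290×0.91710/500) = 0.08290 + 3 × 0.01233 = 0.11989

0.1199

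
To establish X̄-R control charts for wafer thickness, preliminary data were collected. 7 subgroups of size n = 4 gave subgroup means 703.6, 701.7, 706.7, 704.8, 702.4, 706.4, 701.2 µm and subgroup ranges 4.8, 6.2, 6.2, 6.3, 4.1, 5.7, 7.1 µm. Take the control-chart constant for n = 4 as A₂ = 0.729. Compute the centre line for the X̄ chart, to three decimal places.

703.829

X̄̄ = (703.6 + 701.7 + 706.7 + 704.8 + 702.4 + 706.4 + 701.2) / 7 = 4926.8000 / 7 = 703.8286
CL = X̄̄ = 703.8286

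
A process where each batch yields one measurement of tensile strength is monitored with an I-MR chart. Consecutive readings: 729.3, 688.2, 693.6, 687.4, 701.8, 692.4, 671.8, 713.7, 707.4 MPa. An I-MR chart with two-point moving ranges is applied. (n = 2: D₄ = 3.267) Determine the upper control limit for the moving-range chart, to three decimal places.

Moving ranges: 41.1, 5.4, 6.2, 14.4, 9.4, 20.6, 41.9, 6.3; M̄R̄ = 145.3000 / 8 = 18.1625
UCL_MR = D₄·M̄R̄ = 3.267 × 18.1625 = 59.3369

59.337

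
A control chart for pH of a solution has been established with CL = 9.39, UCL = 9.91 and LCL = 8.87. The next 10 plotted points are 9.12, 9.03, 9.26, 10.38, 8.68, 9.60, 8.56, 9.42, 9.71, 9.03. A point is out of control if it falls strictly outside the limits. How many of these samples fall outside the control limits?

Compare each point to [8.87, 9.91]: sample 4 = 10.38 > UCL; sample 5 = 8.68 < LCL; sample 7 = 8.56 < LCL.

3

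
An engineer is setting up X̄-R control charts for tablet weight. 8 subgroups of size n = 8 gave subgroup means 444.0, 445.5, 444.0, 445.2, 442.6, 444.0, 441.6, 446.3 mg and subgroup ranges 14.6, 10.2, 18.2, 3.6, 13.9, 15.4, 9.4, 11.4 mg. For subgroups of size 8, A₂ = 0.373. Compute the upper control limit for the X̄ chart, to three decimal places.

X̄̄ = (444.0 + 445.5 + 444.0 + 445.2 + 442.6 + 444.0 + 441.6 + 446.3) / 8 = 3553.2000 / 8 = 444.1500
R̄ = (14.6 + 10.2 + 18.2 + 3.6 + 13.9 + 15.4 + 9.4 + 11.4) / 8 = 96.7000 / 8 = 12.0875
UCL = X̄̄ + A₂·R̄ = 444.1500 + 0.373 × 12.0875 = 448.6586

448.659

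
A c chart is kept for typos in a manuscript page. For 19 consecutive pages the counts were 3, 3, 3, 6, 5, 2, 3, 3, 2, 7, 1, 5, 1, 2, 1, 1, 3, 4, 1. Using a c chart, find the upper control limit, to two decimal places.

8.10

c̄ = (3 + 3 + 3 + 6 + 5 + 2 + 3 + 3 + 2 + 7 + 1 + 5 + 1 + 2 + 1 + 1 + 3 + 4 + 1) / 19 = 56 / 19 = 2.9474
UCL = c̄ + 3√c̄ = 2.9474 + 3 × √2.9474 = 2.9474 + 3 × 1.7168 = 8.0977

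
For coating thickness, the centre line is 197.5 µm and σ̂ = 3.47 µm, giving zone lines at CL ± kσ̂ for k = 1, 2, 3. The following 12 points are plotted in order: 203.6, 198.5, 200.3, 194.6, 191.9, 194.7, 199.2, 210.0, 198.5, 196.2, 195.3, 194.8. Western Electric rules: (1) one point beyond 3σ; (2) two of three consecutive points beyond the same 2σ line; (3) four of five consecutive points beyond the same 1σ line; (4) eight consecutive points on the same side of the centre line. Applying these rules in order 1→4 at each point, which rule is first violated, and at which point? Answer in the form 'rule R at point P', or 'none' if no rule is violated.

Zone of each point (C = within 1σ̂, B = 1σ̂–2σ̂, A = 2σ̂–3σ̂, * = beyond 3σ̂; sign = side of CL): 1:+B, 2:+C, 3:+C, 4:-C, 5:-B, 6:-C, 7:+C, 8:+*, 9:+C, 10:-C, 11:-C, 12:-C
Rule 1 (one point beyond the 3σ limits) is satisfied at point 8.

rule 1 at point 8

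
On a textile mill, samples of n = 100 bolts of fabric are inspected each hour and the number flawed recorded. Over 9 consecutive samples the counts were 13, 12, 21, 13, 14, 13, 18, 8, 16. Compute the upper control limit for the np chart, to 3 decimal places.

p̄ = Σdᵢ / (k·n) = 128 / (9 × 100) = 0.14222
UCL = np̄ + 3·√(np̄(1−p̄)) = 14.2222 + 3 × √(14.2222×0.85778) = 14.2222 + 3 × 3.4928 = 24.7006

24.701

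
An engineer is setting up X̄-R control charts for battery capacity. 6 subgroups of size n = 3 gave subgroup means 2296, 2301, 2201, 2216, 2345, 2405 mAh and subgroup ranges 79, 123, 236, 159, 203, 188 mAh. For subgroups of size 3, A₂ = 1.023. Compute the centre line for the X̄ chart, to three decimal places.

X̄̄ = (2296 + 2301 + 2201 + 2216 + 2345 + 2405) / 6 = 13764.0000 / 6 = 2294.0000
CL = X̄̄ = 2294.0000

2294.000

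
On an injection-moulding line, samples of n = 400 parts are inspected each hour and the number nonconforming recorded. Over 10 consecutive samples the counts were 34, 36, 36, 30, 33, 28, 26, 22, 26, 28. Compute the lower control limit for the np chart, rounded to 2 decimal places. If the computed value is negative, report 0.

14.12

p̄ = Σdᵢ / (k·n) = 299 / (10 × 400) = 0.07475
LCL = np̄ − 3·√(np̄(1−p̄)) = 29.9000 − 3 × 5.2598 = 14.1207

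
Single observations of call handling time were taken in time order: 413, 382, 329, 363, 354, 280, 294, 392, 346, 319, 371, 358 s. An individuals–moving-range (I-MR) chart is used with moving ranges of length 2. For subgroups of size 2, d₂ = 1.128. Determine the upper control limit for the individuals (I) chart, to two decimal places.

X̄ = (413 + 382 + 329 + 363 + 354 + 280 + 294 + 392 + 346 + 319 + 371 + 358) / 12 = 350.0833
Moving ranges: 31, 53, 34, 9, 74, 14, 98, 46, 27, 52, 13; M̄R̄ = 451.0000 / 11 = 41.0000
UCL = X̄ + 3·M̄R̄/d₂ = 350.0833 + 3 × 41.0000 / 1.128 = 459.1259

459.13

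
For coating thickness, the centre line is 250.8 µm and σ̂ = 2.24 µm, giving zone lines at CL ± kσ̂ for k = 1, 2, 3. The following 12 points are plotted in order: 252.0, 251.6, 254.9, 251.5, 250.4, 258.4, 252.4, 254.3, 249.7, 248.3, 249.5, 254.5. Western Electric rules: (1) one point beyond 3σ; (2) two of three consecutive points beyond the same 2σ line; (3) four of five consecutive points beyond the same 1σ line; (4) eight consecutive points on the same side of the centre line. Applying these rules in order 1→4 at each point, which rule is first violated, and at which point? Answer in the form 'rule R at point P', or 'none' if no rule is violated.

Zone of each point (C = within 1σ̂, B = 1σ̂–2σ̂, A = 2σ̂–3σ̂, * = beyond 3σ̂; sign = side of CL): 1:+C, 2:+C, 3:+B, 4:+C, 5:-C, 6:+*, 7:+C, 8:+B, 9:-C, 10:-B, 11:-C, 12:+B
Rule 1 (one point beyond the 3σ limits) is satisfied at point 6.

rule 1 at point 6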